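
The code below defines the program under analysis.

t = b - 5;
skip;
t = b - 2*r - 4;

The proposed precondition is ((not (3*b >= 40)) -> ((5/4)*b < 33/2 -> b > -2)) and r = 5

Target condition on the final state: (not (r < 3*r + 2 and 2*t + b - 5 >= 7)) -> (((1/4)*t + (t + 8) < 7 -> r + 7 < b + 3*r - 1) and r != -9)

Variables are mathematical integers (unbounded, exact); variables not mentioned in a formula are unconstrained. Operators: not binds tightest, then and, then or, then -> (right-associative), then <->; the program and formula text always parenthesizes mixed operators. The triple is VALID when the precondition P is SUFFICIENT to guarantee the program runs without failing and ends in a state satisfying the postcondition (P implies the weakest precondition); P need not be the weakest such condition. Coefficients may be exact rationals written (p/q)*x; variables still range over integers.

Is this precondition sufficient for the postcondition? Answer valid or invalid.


Working backward. After the program, the postcondition (not (r < 3*r + 2 and 2*t + b - 5 >= 7)) -> (((1/4)*t + (t + 8) < 7 -> r + 7 < b + 3*r - 1) and r != -9) must hold; in canonical form it is (not (2*r > -2 and b + 2*t >= 12)) -> (((5/4)*t < -1 -> b + 2*r > 8) and r != -9).
Before t := b - 2*r - 4: (not (2*r > -2 and 3*b >= 4*r + 20)) -> (((5/4)*b < (5/2)*r + 4 -> b + 2*r > 8) and r != -9)
Before skip: (not (2*r > -2 and 3*b >= 4*r + 20)) -> (((5/4)*b < (5/2)*r + 4 -> b + 2*r > 8) and r != -9)
Before t := b - 5: (not (2*r > -2 and 3*b >= 4*r + 20)) -> (((5/4)*b < (5/2)*r + 4 -> b + 2*r > 8) and r != -9)
The weakest precondition is (not (2*r > -2 and 3*b >= 4*r + 20)) -> (((5/4)*b < (5/2)*r + 4 -> b + 2*r > 8) and r != -9).
Check whether ((not (3*b >= 40)) -> ((5/4)*b < 33/2 -> b > -2)) and r = 5 implies it.
Every state satisfying the precondition satisfies the weakest precondition: the implication holds.
Answer: valid


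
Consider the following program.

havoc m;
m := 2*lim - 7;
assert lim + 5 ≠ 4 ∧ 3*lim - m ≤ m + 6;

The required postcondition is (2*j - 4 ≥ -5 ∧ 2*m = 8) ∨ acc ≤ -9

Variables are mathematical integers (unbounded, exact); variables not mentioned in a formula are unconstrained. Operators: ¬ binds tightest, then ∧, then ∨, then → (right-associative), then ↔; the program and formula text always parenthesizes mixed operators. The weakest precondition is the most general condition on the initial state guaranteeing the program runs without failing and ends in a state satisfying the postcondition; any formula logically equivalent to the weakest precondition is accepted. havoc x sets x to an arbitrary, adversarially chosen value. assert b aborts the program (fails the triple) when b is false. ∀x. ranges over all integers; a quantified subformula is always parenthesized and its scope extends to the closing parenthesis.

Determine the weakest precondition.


Working backward. After the program, the postcondition (2*j - 4 ≥ -5 ∧ 2*m = 8) ∨ acc ≤ -9 must hold; in canonical form it is (2*j ≥ -1 ∧ 2*m = 8) ∨ acc ≤ -9.
Before assert lim + 5 ≠ 4 ∧ 3*lim - m ≤ m + 6: lim ≠ -1 ∧ 3*lim ≤ 2*m + 6 ∧ ((2*j ≥ -1 ∧ 2*m = 8) ∨ acc ≤ -9)
Before m := 2*lim - 7: lim ≠ -1 ∧ lim ≥ 8 ∧ ((2*j ≥ -1 ∧ 4*lim = 22) ∨ acc ≤ -9)
Before havoc m: lim ≠ -1 ∧ lim ≥ 8 ∧ ((2*j ≥ -1 ∧ 4*lim = 22) ∨ acc ≤ -9)
Answer: WP = lim ≠ -1 ∧ lim ≥ 8 ∧ ((2*j ≥ -1 ∧ 4*lim = 22) ∨ acc ≤ -9)


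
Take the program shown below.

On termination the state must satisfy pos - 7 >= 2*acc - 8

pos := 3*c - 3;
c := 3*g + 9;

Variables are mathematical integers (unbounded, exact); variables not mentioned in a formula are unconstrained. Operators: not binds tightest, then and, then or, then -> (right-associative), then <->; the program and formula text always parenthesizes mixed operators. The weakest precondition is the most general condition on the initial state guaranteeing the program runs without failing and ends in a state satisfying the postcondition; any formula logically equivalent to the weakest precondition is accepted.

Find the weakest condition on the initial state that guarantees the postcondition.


Working backward. After the program, the postcondition pos - 7 >= 2*acc - 8 must hold; in canonical form it is pos >= 2*acc - 1.
Before c := 3*g + 9: pos >= 2*acc - 1
Before pos := 3*c - 3: 3*c >= 2*acc + 2
Answer: WP = 3*c >= 2*acc + 2


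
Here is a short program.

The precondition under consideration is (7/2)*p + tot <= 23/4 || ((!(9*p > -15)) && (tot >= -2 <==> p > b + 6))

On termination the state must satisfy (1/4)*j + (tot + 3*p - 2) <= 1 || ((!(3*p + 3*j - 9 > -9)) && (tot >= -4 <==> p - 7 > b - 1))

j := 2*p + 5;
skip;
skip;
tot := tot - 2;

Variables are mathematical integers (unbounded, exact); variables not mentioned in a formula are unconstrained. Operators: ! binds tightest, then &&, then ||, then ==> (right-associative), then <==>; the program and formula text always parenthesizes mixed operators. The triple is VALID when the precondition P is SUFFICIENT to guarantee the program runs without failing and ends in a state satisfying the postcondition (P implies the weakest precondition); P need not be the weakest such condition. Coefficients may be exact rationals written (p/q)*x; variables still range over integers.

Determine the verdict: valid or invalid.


Working backward. After the program, the postcondition (1/4)*j + (tot + 3*p - 2) <= 1 || ((!(3*p + 3*j - 9 > -9)) && (tot >= -4 <==> p - 7 > b - 1)) must hold; in canonical form it is (1/4)*j + 3*p + tot <= 3 || ((!(3*j + 3*p > 0)) && (tot >= -4 <==> p > b + 6)).
Before tot := tot - 2: (1/4)*j + 3*p + tot <= 5 || ((!(3*j + 3*p > 0)) && (tot >= -2 <==> p > b + 6))
Before skip: (1/4)*j + 3*p + tot <= 5 || ((!(3*j + 3*p > 0)) && (tot >= -2 <==> p > b + 6))
Before skip: (1/4)*j + 3*p + tot <= 5 || ((!(3*j + 3*p > 0)) && (tot >= -2 <==> p > b + 6))
Before j := 2*p + 5: (7/2)*p + tot <= 15/4 || ((!(9*p > -15)) && (tot >= -2 <==> p > b + 6))
The weakest precondition is (7/2)*p + tot <= 15/4 || ((!(9*p > -15)) && (tot >= -2 <==> p > b + 6)).
Check whether (7/2)*p + tot <= 23/4 || ((!(9*p > -15)) && (tot >= -2 <==> p > b + 6)) implies it.
Countermodel: at the initial state b = -7, p = 0, tot = 4, the precondition holds but the weakest precondition fails.
Answer: invalid


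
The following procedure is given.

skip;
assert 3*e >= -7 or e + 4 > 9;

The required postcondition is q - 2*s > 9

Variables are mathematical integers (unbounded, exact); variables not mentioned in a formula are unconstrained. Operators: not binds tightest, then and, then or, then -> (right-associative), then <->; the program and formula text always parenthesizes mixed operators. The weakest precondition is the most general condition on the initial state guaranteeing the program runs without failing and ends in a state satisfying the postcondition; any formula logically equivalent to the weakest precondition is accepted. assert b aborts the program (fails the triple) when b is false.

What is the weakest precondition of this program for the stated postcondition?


Working backward. After the program, the postcondition q - 2*s > 9 must hold; in canonical form it is q > 2*s + 9.
Before assert 3*e >= -7 or e + 4 > 9: (3*e >= -7 or e > 5) and q > 2*s + 9
Before skip: (3*e >= -7 or e > 5) and q > 2*s + 9
Answer: WP = (3*e >= -7 or e > 5) and q > 2*s + 9


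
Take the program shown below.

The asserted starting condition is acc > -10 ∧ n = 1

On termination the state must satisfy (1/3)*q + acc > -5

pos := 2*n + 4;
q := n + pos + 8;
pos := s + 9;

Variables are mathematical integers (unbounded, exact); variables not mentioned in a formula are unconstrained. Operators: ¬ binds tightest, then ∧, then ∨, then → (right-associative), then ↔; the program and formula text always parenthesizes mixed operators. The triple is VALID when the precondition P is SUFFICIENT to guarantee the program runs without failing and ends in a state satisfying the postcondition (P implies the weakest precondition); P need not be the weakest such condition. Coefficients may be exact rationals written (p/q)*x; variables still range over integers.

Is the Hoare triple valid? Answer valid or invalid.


Working backward. After the program, the postcondition (1/3)*q + acc > -5 must hold; in canonical form it is acc + (1/3)*q > -5.
Before pos := s + 9: acc + (1/3)*q > -5
Before q := n + pos + 8: acc + (1/3)*n + (1/3)*pos > -23/3
Before pos := 2*n + 4: acc + n > -9
The weakest precondition is acc + n > -9.
Check whether acc > -10 ∧ n = 1 implies it.
Every state satisfying the precondition satisfies the weakest precondition: the implication holds.
Answer: valid


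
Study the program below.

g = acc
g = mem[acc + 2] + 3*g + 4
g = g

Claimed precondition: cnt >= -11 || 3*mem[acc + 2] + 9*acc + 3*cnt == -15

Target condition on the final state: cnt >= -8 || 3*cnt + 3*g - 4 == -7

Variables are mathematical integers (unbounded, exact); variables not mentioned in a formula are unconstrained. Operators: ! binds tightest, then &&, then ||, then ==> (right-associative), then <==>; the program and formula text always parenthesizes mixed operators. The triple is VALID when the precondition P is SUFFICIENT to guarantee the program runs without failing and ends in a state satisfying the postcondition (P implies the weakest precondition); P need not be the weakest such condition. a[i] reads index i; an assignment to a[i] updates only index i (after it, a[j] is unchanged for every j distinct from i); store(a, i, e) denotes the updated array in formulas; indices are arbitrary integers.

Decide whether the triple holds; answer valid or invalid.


Working backward. After the program, the postcondition cnt >= -8 || 3*cnt + 3*g - 4 == -7 must hold; in canonical form it is cnt >= -8 || 3*cnt + 3*g == -3.
Before g := g: cnt >= -8 || 3*cnt + 3*g == -3
Before g := mem[acc + 2] + 3*g + 4: cnt >= -8 || 3*mem[acc + 2] + 3*cnt + 9*g == -15
Before g := acc: cnt >= -8 || 3*mem[acc + 2] + 9*acc + 3*cnt == -15
The weakest precondition is cnt >= -8 || 3*mem[acc + 2] + 9*acc + 3*cnt == -15.
Check whether cnt >= -11 || 3*mem[acc + 2] + 9*acc + 3*cnt == -15 implies it.
Countermodel: at the initial state acc = 0, cnt = -9, mem = {[2] = 0, elsewhere 0}, the precondition holds but the weakest precondition fails.
Answer: invalid


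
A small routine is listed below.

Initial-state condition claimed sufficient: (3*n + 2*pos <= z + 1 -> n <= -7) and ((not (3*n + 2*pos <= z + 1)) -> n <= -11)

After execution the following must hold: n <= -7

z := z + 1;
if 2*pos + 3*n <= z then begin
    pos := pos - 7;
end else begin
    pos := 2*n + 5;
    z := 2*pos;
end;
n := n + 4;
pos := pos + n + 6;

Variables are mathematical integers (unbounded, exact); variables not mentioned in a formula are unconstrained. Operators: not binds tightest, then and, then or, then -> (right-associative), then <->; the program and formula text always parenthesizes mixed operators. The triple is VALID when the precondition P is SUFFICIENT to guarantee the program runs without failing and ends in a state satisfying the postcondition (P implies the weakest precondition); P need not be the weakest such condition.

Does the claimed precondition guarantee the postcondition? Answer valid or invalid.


Working backward. After the program, n <= -7 must hold.
Before pos := pos + n + 6: n <= -7
Before n := n + 4: n <= -11
Then branch requires n <= -11; else branch requires n <= -11.
Before the if: (3*n + 2*pos <= z -> n <= -11) and ((not (3*n + 2*pos <= z)) -> n <= -11)
Before z := z + 1: (3*n + 2*pos <= z + 1 -> n <= -11) and ((not (3*n + 2*pos <= z + 1)) -> n <= -11)
The weakest precondition is (3*n + 2*pos <= z + 1 -> n <= -11) and ((not (3*n + 2*pos <= z + 1)) -> n <= -11).
Check whether (3*n + 2*pos <= z + 1 -> n <= -7) and ((not (3*n + 2*pos <= z + 1)) -> n <= -11) implies it.
Countermodel: at the initial state n = -10, pos = 0, z = -31, the precondition holds but the weakest precondition fails.
Answer: invalid


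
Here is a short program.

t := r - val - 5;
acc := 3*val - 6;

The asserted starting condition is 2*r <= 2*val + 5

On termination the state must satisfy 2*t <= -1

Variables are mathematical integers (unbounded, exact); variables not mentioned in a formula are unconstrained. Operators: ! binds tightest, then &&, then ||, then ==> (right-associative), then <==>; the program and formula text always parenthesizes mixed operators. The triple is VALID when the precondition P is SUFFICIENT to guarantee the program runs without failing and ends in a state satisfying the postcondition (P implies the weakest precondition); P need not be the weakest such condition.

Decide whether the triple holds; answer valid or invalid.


Working backward. After the program, 2*t <= -1 must hold.
Before acc := 3*val - 6: 2*t <= -1
Before t := r - val - 5: 2*r <= 2*val + 9
The weakest precondition is 2*r <= 2*val + 9.
Check whether 2*r <= 2*val + 5 implies it.
Every state satisfying the precondition satisfies the weakest precondition: the implication holds.
Answer: valid


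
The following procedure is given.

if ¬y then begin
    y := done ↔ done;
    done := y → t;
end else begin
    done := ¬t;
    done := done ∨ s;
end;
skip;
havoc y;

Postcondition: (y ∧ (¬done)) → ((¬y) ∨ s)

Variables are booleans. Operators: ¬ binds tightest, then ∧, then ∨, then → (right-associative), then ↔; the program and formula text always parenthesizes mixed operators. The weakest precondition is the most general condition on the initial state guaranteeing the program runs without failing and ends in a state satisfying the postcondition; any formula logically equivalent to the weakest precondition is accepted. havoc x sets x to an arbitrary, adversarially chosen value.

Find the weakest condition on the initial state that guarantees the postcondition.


Working backward. After the program, (y ∧ (¬done)) → ((¬y) ∨ s) must hold.
Before havoc y: (¬done) → s
Before skip: (¬done) → s
Then branch requires (¬t) → s; else branch requires (¬((¬t) ∨ s)) → s.
Before the if: ((¬y) → ((¬t) → s)) ∧ (y → ((¬((¬t) ∨ s)) → s))
Answer: WP = ((¬y) → ((¬t) → s)) ∧ (y → ((¬((¬t) ∨ s)) → s))


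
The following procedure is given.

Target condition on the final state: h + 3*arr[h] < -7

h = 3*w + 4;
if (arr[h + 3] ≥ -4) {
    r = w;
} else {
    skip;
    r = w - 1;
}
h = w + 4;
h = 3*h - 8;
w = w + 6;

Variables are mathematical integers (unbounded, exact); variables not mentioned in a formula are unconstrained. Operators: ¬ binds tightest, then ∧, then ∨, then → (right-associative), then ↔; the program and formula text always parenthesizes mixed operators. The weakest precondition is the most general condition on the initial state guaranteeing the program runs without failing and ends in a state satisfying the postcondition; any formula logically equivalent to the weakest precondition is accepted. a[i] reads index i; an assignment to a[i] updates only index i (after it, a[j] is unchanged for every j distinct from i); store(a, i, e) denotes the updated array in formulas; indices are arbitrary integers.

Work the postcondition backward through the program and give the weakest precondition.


Working backward. After the program, the postcondition h + 3*arr[h] < -7 must hold; in canonical form it is 3*arr[h] + h < -7.
Before w := w + 6: 3*arr[h] + h < -7
Before h := 3*h - 8: 3*arr[3*h - 8] + 3*h < 1
Before h := w + 4: 3*arr[3*w + 4] + 3*w < -11
Then branch requires 3*arr[3*w + 4] + 3*w < -11; else branch requires 3*arr[3*w + 4] + 3*w < -11.
Before the if: (arr[h + 3] ≥ -4 → 3*arr[3*w + 4] + 3*w < -11) ∧ ((¬(arr[h + 3] ≥ -4)) → 3*arr[3*w + 4] + 3*w < -11)
Before h := 3*w + 4: (arr[3*w + 7] ≥ -4 → 3*arr[3*w + 4] + 3*w < -11) ∧ ((¬(arr[3*w + 7] ≥ -4)) → 3*arr[3*w + 4] + 3*w < -11)
Answer: WP = (arr[3*w + 7] ≥ -4 → 3*arr[3*w + 4] + 3*w < -11) ∧ ((¬(arr[3*w + 7] ≥ -4)) → 3*arr[3*w + 4] + 3*w < -11)


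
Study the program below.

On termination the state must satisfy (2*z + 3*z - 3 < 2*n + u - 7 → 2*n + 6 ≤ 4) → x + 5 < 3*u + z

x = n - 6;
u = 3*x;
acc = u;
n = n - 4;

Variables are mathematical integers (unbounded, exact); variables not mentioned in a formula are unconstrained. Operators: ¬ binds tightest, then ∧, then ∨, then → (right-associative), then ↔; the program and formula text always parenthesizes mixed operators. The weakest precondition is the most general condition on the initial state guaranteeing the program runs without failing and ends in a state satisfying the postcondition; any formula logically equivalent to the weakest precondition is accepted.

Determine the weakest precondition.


Working backward. After the program, the postcondition (2*z + 3*z - 3 < 2*n + u - 7 → 2*n + 6 ≤ 4) → x + 5 < 3*u + z must hold; in canonical form it is (5*z < 2*n + u - 4 → 2*n ≤ -2) → x < 3*u + z - 5.
Before n := n - 4: (5*z < 2*n + u - 12 → 2*n ≤ 6) → x < 3*u + z - 5
Before acc := u: (5*z < 2*n + u - 12 → 2*n ≤ 6) → x < 3*u + z - 5
Before u := 3*x: (5*z < 2*n + 3*x - 12 → 2*n ≤ 6) → 8*x + z > 5
Before x := n - 6: (5*z < 5*n - 30 → 2*n ≤ 6) → 8*n + z > 53
Answer: WP = (5*z < 5*n - 30 → 2*n ≤ 6) → 8*n + z > 53


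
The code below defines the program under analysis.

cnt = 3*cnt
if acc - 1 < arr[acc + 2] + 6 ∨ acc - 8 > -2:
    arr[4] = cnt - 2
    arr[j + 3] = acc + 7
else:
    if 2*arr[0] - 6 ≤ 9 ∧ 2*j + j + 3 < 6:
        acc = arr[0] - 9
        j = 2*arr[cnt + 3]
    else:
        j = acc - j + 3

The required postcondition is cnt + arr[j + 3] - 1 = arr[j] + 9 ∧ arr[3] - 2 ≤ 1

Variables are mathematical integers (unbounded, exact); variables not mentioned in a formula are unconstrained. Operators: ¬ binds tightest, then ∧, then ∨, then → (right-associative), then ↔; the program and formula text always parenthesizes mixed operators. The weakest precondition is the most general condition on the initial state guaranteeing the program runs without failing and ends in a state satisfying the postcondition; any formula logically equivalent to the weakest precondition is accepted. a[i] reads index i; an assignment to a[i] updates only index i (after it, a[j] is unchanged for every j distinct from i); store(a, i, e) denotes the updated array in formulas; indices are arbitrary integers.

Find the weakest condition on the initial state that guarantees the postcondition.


Working backward. After the program, the postcondition cnt + arr[j + 3] - 1 = arr[j] + 9 ∧ arr[3] - 2 ≤ 1 must hold; in canonical form it is arr[j + 3] + cnt = arr[j] + 10 ∧ arr[3] ≤ 3.
Then branch requires store(store(arr, 4, cnt - 2), j + 3, acc + 7)[j + 3] + cnt = store(store(arr, 4, cnt - 2), j + 3, acc + 7)[j] + 10 ∧ store(store(arr, 4, cnt - 2), j + 3, acc + 7)[3] ≤ 3; else branch requires ((2*arr[0] ≤ 15 ∧ 3*j < 3) → (arr[2*arr[cnt + 3] + 3] + cnt = arr[2*arr[cnt + 3]] + 10 ∧ arr[3] ≤ 3)) ∧ ((¬(2*arr[0] ≤ 15 ∧ 3*j < 3)) → (arr[acc - j + 6] + cnt = arr[acc - j + 3] + 10 ∧ arr[3] ≤ 3)).
Before the if: ((acc < arr[acc + 2] + 7 ∨ acc > 6) → (store(store(arr, 4, cnt - 2), j + 3, acc + 7)[j + 3] + cnt = store(store(arr, 4, cnt - 2), j + 3, acc + 7)[j] + 10 ∧ store(store(arr, 4, cnt - 2), j + 3, acc + 7)[3] ≤ 3)) ∧ ((¬(acc < arr[acc + 2] + 7 ∨ acc > 6)) → (((2*arr[0] ≤ 15 ∧ 3*j < 3) → (arr[2*arr[cnt + 3] + 3] + cnt = arr[2*arr[cnt + 3]] + 10 ∧ arr[3] ≤ 3)) ∧ ((¬(2*arr[0] ≤ 15 ∧ 3*j < 3)) → (arr[acc - j + 6] + cnt = arr[acc - j + 3] + 10 ∧ arr[3] ≤ 3))))
Before cnt := 3*cnt: ((acc < arr[acc + 2] + 7 ∨ acc > 6) → (store(store(arr, 4, 3*cnt - 2), j + 3, acc + 7)[j + 3] + 3*cnt = store(store(arr, 4, 3*cnt - 2), j + 3, acc + 7)[j] + 10 ∧ store(store(arr, 4, 3*cnt - 2), j + 3, acc + 7)[3] ≤ 3)) ∧ ((¬(acc < arr[acc + 2] + 7 ∨ acc > 6)) → (((2*arr[0] ≤ 15 ∧ 3*j < 3) → (arr[2*arr[3*cnt + 3] + 3] + 3*cnt = arr[2*arr[3*cnt + 3]] + 10 ∧ arr[3] ≤ 3)) ∧ ((¬(2*arr[0] ≤ 15 ∧ 3*j < 3)) → (arr[acc - j + 6] + 3*cnt = arr[acc - j + 3] + 10 ∧ arr[3] ≤ 3))))
Answer: WP = ((acc < arr[acc + 2] + 7 ∨ acc > 6) → (store(store(arr, 4, 3*cnt - 2), j + 3, acc + 7)[j + 3] + 3*cnt = store(store(arr, 4, 3*cnt - 2), j + 3, acc + 7)[j] + 10 ∧ store(store(arr, 4, 3*cnt - 2), j + 3, acc + 7)[3] ≤ 3)) ∧ ((¬(acc < arr[acc + 2] + 7 ∨ acc > 6)) → (((2*arr[0] ≤ 15 ∧ 3*j < 3) → (arr[2*arr[3*cnt + 3] + 3] + 3*cnt = arr[2*arr[3*cnt + 3]] + 10 ∧ arr[3] ≤ 3)) ∧ ((¬(2*arr[0] ≤ 15 ∧ 3*j < 3)) → (arr[acc - j + 6] + 3*cnt = arr[acc - j + 3] + 10 ∧ arr[3] ≤ 3))))


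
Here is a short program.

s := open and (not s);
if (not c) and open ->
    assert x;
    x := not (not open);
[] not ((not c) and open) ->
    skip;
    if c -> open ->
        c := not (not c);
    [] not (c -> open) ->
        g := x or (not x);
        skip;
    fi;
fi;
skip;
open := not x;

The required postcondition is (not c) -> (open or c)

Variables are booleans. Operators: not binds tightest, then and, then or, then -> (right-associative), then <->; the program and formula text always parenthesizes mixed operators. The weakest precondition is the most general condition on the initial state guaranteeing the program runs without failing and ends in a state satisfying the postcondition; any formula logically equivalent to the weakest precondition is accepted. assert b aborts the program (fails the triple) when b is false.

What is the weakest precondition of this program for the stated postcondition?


Working backward. After the program, (not c) -> (open or c) must hold.
Before open := not x: (not c) -> ((not x) or c)
Before skip: (not c) -> ((not x) or c)
Then branch requires x and ((not c) -> ((not open) or c)); else branch requires ((c -> open) -> ((not c) -> ((not x) or c))) and ((not (c -> open)) -> ((not c) -> ((not x) or c))).
Before the if: (((not c) and open) -> (x and ((not c) -> ((not open) or c)))) and ((not ((not c) and open)) -> (((c -> open) -> ((not c) -> ((not x) or c))) and ((not (c -> open)) -> ((not c) -> ((not x) or c)))))
Before s := open and (not s): (((not c) and open) -> (x and ((not c) -> ((not open) or c)))) and ((not ((not c) and open)) -> (((c -> open) -> ((not c) -> ((not x) or c))) and ((not (c -> open)) -> ((not c) -> ((not x) or c)))))
Answer: WP = (((not c) and open) -> (x and ((not c) -> ((not open) or c)))) and ((not ((not c) and open)) -> (((c -> open) -> ((not c) -> ((not x) or c))) and ((not (c -> open)) -> ((not c) -> ((not x) or c)))))


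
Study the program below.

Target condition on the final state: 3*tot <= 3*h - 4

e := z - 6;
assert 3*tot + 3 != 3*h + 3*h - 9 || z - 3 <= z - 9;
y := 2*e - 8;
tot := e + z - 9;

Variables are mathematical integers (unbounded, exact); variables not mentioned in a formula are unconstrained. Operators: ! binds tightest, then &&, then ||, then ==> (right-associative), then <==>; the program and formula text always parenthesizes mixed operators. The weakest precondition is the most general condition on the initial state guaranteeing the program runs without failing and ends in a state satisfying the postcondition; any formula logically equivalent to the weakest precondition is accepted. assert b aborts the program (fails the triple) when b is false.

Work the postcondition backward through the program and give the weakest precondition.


Working backward. After the program, 3*tot <= 3*h - 4 must hold.
Before tot := e + z - 9: 3*e + 3*z <= 3*h + 23
Before y := 2*e - 8: 3*e + 3*z <= 3*h + 23
Before assert 3*tot + 3 != 3*h + 3*h - 9 || z - 3 <= z - 9: 3*tot != 6*h - 12 && 3*e + 3*z <= 3*h + 23
Before e := z - 6: 3*tot != 6*h - 12 && 6*z <= 3*h + 41
Answer: WP = 3*tot != 6*h - 12 && 6*z <= 3*h + 41


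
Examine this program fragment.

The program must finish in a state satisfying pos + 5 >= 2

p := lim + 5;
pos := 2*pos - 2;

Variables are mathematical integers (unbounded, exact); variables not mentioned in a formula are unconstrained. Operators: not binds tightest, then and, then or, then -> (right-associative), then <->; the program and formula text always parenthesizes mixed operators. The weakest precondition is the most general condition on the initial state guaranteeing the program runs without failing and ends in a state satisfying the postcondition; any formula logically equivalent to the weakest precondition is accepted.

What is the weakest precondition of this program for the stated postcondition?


Working backward. After the program, the postcondition pos + 5 >= 2 must hold; in canonical form it is pos >= -3.
Before pos := 2*pos - 2: 2*pos >= -1
Before p := lim + 5: 2*pos >= -1
Answer: WP = 2*pos >= -1


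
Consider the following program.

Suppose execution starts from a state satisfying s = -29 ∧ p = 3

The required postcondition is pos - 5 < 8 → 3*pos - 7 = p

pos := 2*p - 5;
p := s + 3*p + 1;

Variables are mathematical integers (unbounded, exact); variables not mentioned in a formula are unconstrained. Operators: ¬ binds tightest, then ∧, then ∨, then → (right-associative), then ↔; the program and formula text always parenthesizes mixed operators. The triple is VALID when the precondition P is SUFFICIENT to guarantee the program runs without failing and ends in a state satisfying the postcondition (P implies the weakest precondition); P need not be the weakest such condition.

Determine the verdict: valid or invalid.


Working backward. After the program, the postcondition pos - 5 < 8 → 3*pos - 7 = p must hold; in canonical form it is pos < 13 → 3*pos = p + 7.
Before p := s + 3*p + 1: pos < 13 → 3*pos = 3*p + s + 8
Before pos := 2*p - 5: 2*p < 18 → 3*p = s + 23
The weakest precondition is 2*p < 18 → 3*p = s + 23.
Check whether s = -29 ∧ p = 3 implies it.
Countermodel: at the initial state p = 3, s = -29, the precondition holds but the weakest precondition fails.
Answer: invalid


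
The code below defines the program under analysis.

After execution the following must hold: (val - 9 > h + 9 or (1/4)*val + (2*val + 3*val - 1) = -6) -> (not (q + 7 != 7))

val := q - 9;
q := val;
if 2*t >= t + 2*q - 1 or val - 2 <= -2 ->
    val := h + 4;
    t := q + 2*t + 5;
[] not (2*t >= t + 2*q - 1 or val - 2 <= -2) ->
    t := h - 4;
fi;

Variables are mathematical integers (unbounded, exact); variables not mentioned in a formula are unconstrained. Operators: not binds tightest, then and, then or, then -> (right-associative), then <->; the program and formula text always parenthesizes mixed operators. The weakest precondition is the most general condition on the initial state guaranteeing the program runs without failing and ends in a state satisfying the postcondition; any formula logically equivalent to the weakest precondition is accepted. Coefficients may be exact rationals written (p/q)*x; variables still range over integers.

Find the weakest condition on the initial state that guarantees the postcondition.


Working backward. After the program, the postcondition (val - 9 > h + 9 or (1/4)*val + (2*val + 3*val - 1) = -6) -> (not (q + 7 != 7)) must hold; in canonical form it is (val > h + 18 or (21/4)*val = -5) -> (not (q != 0)).
Then branch requires (21/4)*h = -26 -> (not (q != 0)); else branch requires (val > h + 18 or (21/4)*val = -5) -> (not (q != 0)).
Before the if: ((t >= 2*q - 1 or val <= 0) -> ((21/4)*h = -26 -> (not (q != 0)))) and ((not (t >= 2*q - 1 or val <= 0)) -> ((val > h + 18 or (21/4)*val = -5) -> (not (q != 0))))
Before q := val: ((t >= 2*val - 1 or val <= 0) -> ((21/4)*h = -26 -> (not (val != 0)))) and ((not (t >= 2*val - 1 or val <= 0)) -> ((val > h + 18 or (21/4)*val = -5) -> (not (val != 0))))
Before val := q - 9: ((t >= 2*q - 19 or q <= 9) -> ((21/4)*h = -26 -> (not (q != 9)))) and ((not (t >= 2*q - 19 or q <= 9)) -> ((q > h + 27 or (21/4)*q = 169/4) -> (not (q != 9))))
Answer: WP = ((t >= 2*q - 19 or q <= 9) -> ((21/4)*h = -26 -> (not (q != 9)))) and ((not (t >= 2*q - 19 or q <= 9)) -> ((q > h + 27 or (21/4)*q = 169/4) -> (not (q != 9))))


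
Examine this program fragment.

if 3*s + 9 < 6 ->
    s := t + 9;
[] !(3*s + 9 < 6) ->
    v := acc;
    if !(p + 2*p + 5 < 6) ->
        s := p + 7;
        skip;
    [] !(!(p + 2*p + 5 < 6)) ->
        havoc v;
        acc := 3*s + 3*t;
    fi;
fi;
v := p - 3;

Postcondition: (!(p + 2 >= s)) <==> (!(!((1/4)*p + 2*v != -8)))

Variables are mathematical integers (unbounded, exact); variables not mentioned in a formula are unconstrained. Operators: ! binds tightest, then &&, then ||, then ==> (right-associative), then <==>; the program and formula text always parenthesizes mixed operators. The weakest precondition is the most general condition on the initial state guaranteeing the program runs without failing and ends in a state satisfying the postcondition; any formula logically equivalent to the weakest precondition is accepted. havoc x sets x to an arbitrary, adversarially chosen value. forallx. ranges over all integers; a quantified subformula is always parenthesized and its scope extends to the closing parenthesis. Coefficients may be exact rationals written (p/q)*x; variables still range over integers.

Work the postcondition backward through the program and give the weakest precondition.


Working backward. After the program, the postcondition (!(p + 2 >= s)) <==> (!(!((1/4)*p + 2*v != -8))) must hold; in canonical form it is (!(p >= s - 2)) <==> (1/4)*p + 2*v != -8.
Before v := p - 3: (!(p >= s - 2)) <==> (9/4)*p != -2
Then branch requires (!(p >= t + 7)) <==> (9/4)*p != -2; else branch requires ((!(3*p < 1)) ==> (9/4)*p != -2) && (3*p < 1 ==> ((!(p >= s - 2)) <==> (9/4)*p != -2)).
Before the if: (3*s < -3 ==> ((!(p >= t + 7)) <==> (9/4)*p != -2)) && ((!(3*s < -3)) ==> (((!(3*p < 1)) ==> (9/4)*p != -2) && (3*p < 1 ==> ((!(p >= s - 2)) <==> (9/4)*p != -2))))
Answer: WP = (3*s < -3 ==> ((!(p >= t + 7)) <==> (9/4)*p != -2)) && ((!(3*s < -3)) ==> (((!(3*p < 1)) ==> (9/4)*p != -2) && (3*p < 1 ==> ((!(p >= s - 2)) <==> (9/4)*p != -2))))


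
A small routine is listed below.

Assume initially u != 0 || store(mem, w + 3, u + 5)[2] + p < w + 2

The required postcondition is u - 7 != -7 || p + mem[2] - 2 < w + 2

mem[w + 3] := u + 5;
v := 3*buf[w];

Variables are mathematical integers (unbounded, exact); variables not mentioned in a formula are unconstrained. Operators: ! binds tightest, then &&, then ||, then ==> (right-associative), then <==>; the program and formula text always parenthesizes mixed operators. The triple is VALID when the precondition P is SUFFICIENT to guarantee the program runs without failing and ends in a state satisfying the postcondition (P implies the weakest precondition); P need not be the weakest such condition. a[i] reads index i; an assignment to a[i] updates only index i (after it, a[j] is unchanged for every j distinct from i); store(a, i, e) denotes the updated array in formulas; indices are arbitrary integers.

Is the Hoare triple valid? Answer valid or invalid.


Working backward. After the program, the postcondition u - 7 != -7 || p + mem[2] - 2 < w + 2 must hold; in canonical form it is u != 0 || mem[2] + p < w + 4.
Before v := 3*buf[w]: u != 0 || mem[2] + p < w + 4
Before mem[w + 3] := u + 5: u != 0 || store(mem, w + 3, u + 5)[2] + p < w + 4
The weakest precondition is u != 0 || store(mem, w + 3, u + 5)[2] + p < w + 4.
Check whether u != 0 || store(mem, w + 3, u + 5)[2] + p < w + 2 implies it.
Every state satisfying the precondition satisfies the weakest precondition: the implication holds.
Answer: valid


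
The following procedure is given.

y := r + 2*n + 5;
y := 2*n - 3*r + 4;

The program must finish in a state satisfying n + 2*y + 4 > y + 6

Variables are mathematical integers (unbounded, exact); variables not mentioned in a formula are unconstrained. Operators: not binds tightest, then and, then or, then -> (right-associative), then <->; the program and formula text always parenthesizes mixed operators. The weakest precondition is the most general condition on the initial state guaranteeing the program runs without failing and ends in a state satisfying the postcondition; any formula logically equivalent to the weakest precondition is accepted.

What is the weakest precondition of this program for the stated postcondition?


Working backward. After the program, the postcondition n + 2*y + 4 > y + 6 must hold; in canonical form it is n + y > 2.
Before y := 2*n - 3*r + 4: 3*n > 3*r - 2
Before y := r + 2*n + 5: 3*n > 3*r - 2
Answer: WP = 3*n > 3*r - 2


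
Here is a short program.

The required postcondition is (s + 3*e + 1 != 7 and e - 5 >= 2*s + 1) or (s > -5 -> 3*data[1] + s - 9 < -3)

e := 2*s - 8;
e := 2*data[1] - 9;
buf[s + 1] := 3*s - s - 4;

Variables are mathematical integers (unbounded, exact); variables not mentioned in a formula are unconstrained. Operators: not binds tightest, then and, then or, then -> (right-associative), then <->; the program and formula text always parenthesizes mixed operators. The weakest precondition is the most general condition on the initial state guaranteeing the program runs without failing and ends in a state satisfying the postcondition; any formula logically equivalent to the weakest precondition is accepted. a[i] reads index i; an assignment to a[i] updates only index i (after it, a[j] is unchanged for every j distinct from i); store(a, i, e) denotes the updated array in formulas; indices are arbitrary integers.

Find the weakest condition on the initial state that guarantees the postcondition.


Working backward. After the program, the postcondition (s + 3*e + 1 != 7 and e - 5 >= 2*s + 1) or (s > -5 -> 3*data[1] + s - 9 < -3) must hold; in canonical form it is (3*e + s != 6 and e >= 2*s + 6) or (s > -5 -> 3*data[1] + s < 6).
Before buf[s + 1] := 3*s - s - 4: (3*e + s != 6 and e >= 2*s + 6) or (s > -5 -> 3*data[1] + s < 6)
Before e := 2*data[1] - 9: (6*data[1] + s != 33 and 2*data[1] >= 2*s + 15) or (s > -5 -> 3*data[1] + s < 6)
Before e := 2*s - 8: (6*data[1] + s != 33 and 2*data[1] >= 2*s + 15) or (s > -5 -> 3*data[1] + s < 6)
Answer: WP = (6*data[1] + s != 33 and 2*data[1] >= 2*s + 15) or (s > -5 -> 3*data[1] + s < 6)


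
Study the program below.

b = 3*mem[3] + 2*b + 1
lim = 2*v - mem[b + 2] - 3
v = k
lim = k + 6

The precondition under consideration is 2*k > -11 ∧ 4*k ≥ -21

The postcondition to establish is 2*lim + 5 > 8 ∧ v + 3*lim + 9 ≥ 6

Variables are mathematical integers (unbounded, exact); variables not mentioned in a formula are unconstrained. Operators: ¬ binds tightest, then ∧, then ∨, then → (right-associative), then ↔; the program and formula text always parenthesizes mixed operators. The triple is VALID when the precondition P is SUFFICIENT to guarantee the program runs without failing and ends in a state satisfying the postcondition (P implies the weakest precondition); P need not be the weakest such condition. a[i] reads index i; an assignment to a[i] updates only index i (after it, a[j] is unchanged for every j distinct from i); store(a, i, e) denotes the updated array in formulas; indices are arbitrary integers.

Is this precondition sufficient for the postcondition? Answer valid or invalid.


Working backward. After the program, the postcondition 2*lim + 5 > 8 ∧ v + 3*lim + 9 ≥ 6 must hold; in canonical form it is 2*lim > 3 ∧ 3*lim + v ≥ -3.
Before lim := k + 6: 2*k > -9 ∧ 3*k + v ≥ -21
Before v := k: 2*k > -9 ∧ 4*k ≥ -21
Before lim := 2*v - mem[b + 2] - 3: 2*k > -9 ∧ 4*k ≥ -21
Before b := 3*mem[3] + 2*b + 1: 2*k > -9 ∧ 4*k ≥ -21
The weakest precondition is 2*k > -9 ∧ 4*k ≥ -21.
Check whether 2*k > -11 ∧ 4*k ≥ -21 implies it.
Countermodel: at the initial state k = -5, the precondition holds but the weakest precondition fails.
Answer: invalid


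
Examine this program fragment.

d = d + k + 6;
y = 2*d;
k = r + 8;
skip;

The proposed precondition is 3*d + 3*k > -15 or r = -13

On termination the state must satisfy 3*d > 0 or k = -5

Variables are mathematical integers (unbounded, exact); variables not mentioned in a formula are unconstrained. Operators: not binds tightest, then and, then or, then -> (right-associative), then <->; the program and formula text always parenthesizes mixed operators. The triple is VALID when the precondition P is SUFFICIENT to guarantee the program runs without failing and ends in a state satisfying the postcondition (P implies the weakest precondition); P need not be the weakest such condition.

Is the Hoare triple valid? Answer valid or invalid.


Working backward. After the program, 3*d > 0 or k = -5 must hold.
Before skip: 3*d > 0 or k = -5
Before k := r + 8: 3*d > 0 or r = -13
Before y := 2*d: 3*d > 0 or r = -13
Before d := d + k + 6: 3*d + 3*k > -18 or r = -13
The weakest precondition is 3*d + 3*k > -18 or r = -13.
Check whether 3*d + 3*k > -15 or r = -13 implies it.
Every state satisfying the precondition satisfies the weakest precondition: the implication holds.
Answer: valid


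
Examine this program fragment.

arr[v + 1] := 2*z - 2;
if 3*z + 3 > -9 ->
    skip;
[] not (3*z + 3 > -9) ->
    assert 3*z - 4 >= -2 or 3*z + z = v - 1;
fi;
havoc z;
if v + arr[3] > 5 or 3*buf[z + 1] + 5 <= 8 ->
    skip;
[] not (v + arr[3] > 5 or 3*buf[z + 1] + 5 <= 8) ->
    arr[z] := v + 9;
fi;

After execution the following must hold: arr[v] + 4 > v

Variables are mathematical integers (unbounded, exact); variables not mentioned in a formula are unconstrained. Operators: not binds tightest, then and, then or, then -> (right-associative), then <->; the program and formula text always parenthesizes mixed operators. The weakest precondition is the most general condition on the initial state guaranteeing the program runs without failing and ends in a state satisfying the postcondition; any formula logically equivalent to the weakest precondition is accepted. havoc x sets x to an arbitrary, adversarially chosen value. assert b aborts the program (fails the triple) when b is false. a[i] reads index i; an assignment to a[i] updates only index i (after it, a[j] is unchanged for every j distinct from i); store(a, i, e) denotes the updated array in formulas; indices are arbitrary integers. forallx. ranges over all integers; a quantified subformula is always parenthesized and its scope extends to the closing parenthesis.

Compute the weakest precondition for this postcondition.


Working backward. After the program, the postcondition arr[v] + 4 > v must hold; in canonical form it is arr[v] > v - 4.
Then branch requires arr[v] > v - 4; else branch requires store(arr, z, v + 9)[v] > v - 4.
Before the if: ((arr[3] + v > 5 or 3*buf[z + 1] <= 3) -> arr[v] > v - 4) and ((not (arr[3] + v > 5 or 3*buf[z + 1] <= 3)) -> store(arr, z, v + 9)[v] > v - 4)
Before havoc z: forall z_1. (((arr[3] + v > 5 or 3*buf[z_1 + 1] <= 3) -> arr[v] > v - 4) and ((not (arr[3] + v > 5 or 3*buf[z_1 + 1] <= 3)) -> store(arr, z_1, v + 9)[v] > v - 4))
Then branch requires forall z_1. (((arr[3] + v > 5 or 3*buf[z_1 + 1] <= 3) -> arr[v] > v - 4) and ((not (arr[3] + v > 5 or 3*buf[z_1 + 1] <= 3)) -> store(arr, z_1, v + 9)[v] > v - 4)); else branch requires (3*z >= 2 or 4*z = v - 1) and (forall z_1. (((arr[3] + v > 5 or 3*buf[z_1 + 1] <= 3) -> arr[v] > v - 4) and ((not (arr[3] + v > 5 or 3*buf[z_1 + 1] <= 3)) -> store(arr, z_1, v + 9)[v] > v - 4))).
Before the if: (3*z > -12 -> (forall z_1. (((arr[3] + v > 5 or 3*buf[z_1 + 1] <= 3) -> arr[v] > v - 4) and ((not (arr[3] + v > 5 or 3*buf[z_1 + 1] <= 3)) -> store(arr, z_1, v + 9)[v] > v - 4)))) and ((not (3*z > -12)) -> ((3*z >= 2 or 4*z = v - 1) and (forall z_1. (((arr[3] + v > 5 or 3*buf[z_1 + 1] <= 3) -> arr[v] > v - 4) and ((not (arr[3] + v > 5 or 3*buf[z_1 + 1] <= 3)) -> store(arr, z_1, v + 9)[v] > v - 4)))))
Before arr[v + 1] := 2*z - 2: (3*z > -12 -> (forall z_1. (((store(arr, v + 1, 2*z - 2)[3] + v > 5 or 3*buf[z_1 + 1] <= 3) -> store(arr, v + 1, 2*z - 2)[v] > v - 4) and ((not (store(arr, v + 1, 2*z - 2)[3] + v > 5 or 3*buf[z_1 + 1] <= 3)) -> store(store(arr, v + 1, 2*z - 2), z_1, v + 9)[v] > v - 4)))) and ((not (3*z > -12)) -> ((3*z >= 2 or 4*z = v - 1) and (forall z_1. (((store(arr, v + 1, 2*z - 2)[3] + v > 5 or 3*buf[z_1 + 1] <= 3) -> store(arr, v + 1, 2*z - 2)[v] > v - 4) and ((not (store(arr, v + 1, 2*z - 2)[3] + v > 5 or 3*buf[z_1 + 1] <= 3)) -> store(store(arr, v + 1, 2*z - 2), z_1, v + 9)[v] > v - 4)))))
Answer: WP = (3*z > -12 -> (forall z_1. (((store(arr, v + 1, 2*z - 2)[3] + v > 5 or 3*buf[z_1 + 1] <= 3) -> store(arr, v + 1, 2*z - 2)[v] > v - 4) and ((not (store(arr, v + 1, 2*z - 2)[3] + v > 5 or 3*buf[z_1 + 1] <= 3)) -> store(store(arr, v + 1, 2*z - 2), z_1, v + 9)[v] > v - 4)))) and ((not (3*z > -12)) -> ((3*z >= 2 or 4*z = v - 1) and (forall z_1. (((store(arr, v + 1, 2*z - 2)[3] + v > 5 or 3*buf[z_1 + 1] <= 3) -> store(arr, v + 1, 2*z - 2)[v] > v - 4) and ((not (store(arr, v + 1, 2*z - 2)[3] + v > 5 or 3*buf[z_1 + 1] <= 3)) -> store(store(arr, v + 1, 2*z - 2), z_1, v + 9)[v] > v - 4)))))
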